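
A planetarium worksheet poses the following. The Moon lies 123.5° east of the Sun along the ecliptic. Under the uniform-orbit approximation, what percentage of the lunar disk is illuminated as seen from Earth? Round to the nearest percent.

78%

Half-versine of 123.5°: (1 − (-0.552))/2 = 0.776, i.e. 78%.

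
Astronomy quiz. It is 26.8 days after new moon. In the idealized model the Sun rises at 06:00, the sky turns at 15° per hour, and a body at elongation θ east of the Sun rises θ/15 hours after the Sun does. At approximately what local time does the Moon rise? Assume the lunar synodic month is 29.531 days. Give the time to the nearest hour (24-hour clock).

04:00

Elongation θ = 360° × 26.8/29.531 ≈ 326.7°.
At 15° of sky rotation per hour, 326.7° corresponds to a 21.78 h lag.
06:00 + 21.78 h ≈ 03:47 → 04:00 to the nearest hour.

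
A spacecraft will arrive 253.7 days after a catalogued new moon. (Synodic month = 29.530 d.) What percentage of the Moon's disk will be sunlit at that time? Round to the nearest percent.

92%

Reduce mod P: 253.7 − 8×29.530 = 17.46 d into the current lunation.
Phase angle: θ = 360°·(17.46 d)/(29.530 d) = 212.9°.
With cos θ = (-0.840), the lit fraction is (1 − (-0.840))/2 ≈ 0.920, so 92%.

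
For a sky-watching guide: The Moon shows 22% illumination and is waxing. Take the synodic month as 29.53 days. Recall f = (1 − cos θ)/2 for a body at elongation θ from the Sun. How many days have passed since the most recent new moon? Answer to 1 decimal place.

From f = (1 − cos θ)/2: cos θ = 1 − 2×0.22 = 0.560; arccos → 55.9°.
The Moon is waxing (0°–180°), so θ = 55.9° directly.
That fraction of the synodic month is 55.9/360 × 29.53 d ≈ 4.59 d.

4.6 days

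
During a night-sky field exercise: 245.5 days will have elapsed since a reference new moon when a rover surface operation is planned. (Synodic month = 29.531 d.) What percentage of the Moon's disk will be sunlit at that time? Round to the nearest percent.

245.5 d spans 8 complete synodic months (8 × 29.531 = 236.25 d) plus 9.25 d.
Elongation θ = 360° × 9.25/29.531 ≈ 112.8°.
With cos θ = (-0.387), the lit fraction is (1 − (-0.387))/2 ≈ 0.694, so 69%.

69%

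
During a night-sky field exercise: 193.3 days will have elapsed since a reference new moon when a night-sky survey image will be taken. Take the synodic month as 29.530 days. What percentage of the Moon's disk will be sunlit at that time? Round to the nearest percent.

Reduce mod P: 193.3 − 6×29.530 = 16.12 d into the current lunation.
The Moon has covered 16.12/29.530 of its cycle, so θ ≈ 360° × 16.12/29.530 = 196.5°.
Illuminated fraction = (1 − cos 196.5°)/2 = (1 − (-0.959))/2 ≈ 0.979, so 98%.

98%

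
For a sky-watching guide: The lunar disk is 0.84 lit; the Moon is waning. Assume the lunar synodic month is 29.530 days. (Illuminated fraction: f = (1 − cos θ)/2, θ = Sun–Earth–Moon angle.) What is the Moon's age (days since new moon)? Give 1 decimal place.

cos θ = 1 − 2f = -0.680, giving a principal value of 132.8°.
Since the Moon is past full (waning), take the reflex angle: θ = 360° − 132.8° = 227.2°.
Age = 29.530 × 227.2°/360° ≈ 18.63 days.

18.6 days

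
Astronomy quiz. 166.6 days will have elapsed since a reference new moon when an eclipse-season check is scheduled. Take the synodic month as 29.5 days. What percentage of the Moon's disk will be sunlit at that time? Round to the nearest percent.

Reduce mod P: 166.6 − 5×29.5 = 19.10 d into the current lunation.
Elongation θ = 360° × 19.10/29.5 ≈ 233.1°.
With cos θ = (-0.601), the lit fraction is (1 − (-0.601))/2 ≈ 0.800, so 80%.

80%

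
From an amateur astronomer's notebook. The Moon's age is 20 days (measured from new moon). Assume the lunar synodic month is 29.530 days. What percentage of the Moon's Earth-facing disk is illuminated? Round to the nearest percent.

72%

Phase angle: θ = 360°·(20 d)/(29.530 d) = 243.8°.
Illuminated fraction = (1 − cos 243.8°)/2 = (1 − (-0.441))/2 ≈ 0.721, so 72%.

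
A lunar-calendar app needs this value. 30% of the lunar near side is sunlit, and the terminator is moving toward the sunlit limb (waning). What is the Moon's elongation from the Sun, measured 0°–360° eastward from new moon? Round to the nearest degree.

294°

cos θ = 1 − 2f = 0.400, giving a principal value of 66.4°.
Waning ⇒ past full, so θ = 360° − 66.4° = 293.6°.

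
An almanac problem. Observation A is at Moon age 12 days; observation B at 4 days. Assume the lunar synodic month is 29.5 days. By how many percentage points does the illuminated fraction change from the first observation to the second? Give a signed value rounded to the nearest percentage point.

-75 percentage points

First observation: θ = 360°·12/29.5 = 146.4°, so f = 0.917.
Second observation: θ = 48.8°, f = 0.171.
Δf = 0.171 − 0.917 = -0.746, i.e. -75 pp.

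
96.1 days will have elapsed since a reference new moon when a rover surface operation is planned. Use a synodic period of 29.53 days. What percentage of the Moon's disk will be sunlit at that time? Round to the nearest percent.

51%

Reduce mod P: 96.1 − 3×29.53 = 7.51 d into the current lunation.
Elongation θ = 360° × 7.51/29.53 ≈ 91.6°.
cos 91.6° = (-0.027), so f = (1 − (-0.027))/2 = 0.514, so 51%.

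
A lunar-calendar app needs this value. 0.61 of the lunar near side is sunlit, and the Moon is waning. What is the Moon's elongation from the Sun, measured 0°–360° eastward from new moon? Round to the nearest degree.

257°

cos θ = 1 − 2f = -0.220, giving a principal value of 102.7°.
Waning ⇒ past full, so θ = 360° − 102.7° = 257.3°.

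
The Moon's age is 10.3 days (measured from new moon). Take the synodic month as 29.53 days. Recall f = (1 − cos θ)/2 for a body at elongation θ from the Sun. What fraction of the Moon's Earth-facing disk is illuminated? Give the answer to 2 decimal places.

The Moon has covered 10.3/29.53 of its cycle, so θ ≈ 360° × 10.3/29.53 = 125.6°.
cos 125.6° = (-0.582), so f = (1 − (-0.582))/2 = 0.791.

0.79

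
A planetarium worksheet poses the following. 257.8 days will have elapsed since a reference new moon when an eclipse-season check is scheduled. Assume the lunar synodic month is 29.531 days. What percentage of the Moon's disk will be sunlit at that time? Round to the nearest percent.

56%

Reduce mod P: 257.8 − 8×29.531 = 21.55 d into the current lunation.
Phase angle: θ = 360°·(21.55 d)/(29.531 d) = 262.7°.
cos 262.7° = (-0.127), so f = (1 − (-0.127))/2 = 0.563, so 56%.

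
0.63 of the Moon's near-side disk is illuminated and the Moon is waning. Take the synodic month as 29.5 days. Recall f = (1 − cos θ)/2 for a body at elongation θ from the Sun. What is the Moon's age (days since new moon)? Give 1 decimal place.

From f = (1 − cos θ)/2: cos θ = 1 − 2×0.63 = -0.260; arccos → 105.1°.
Since the Moon is past full (waning), take the reflex angle: θ = 360° − 105.1° = 254.9°.
Age = 29.5 × 254.9°/360° ≈ 20.89 days.

20.9 days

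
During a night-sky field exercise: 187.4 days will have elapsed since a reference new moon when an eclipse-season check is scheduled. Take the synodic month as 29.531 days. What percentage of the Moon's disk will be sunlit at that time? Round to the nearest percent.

187.4/29.531 = 6.346 lunations, so 6 complete cycles and 10.21 d into the next.
The Moon has covered 10.21/29.531 of its cycle, so θ ≈ 360° × 10.21/29.531 = 124.5°.
cos 124.5° = (-0.567), so f = (1 − (-0.567))/2 = 0.783, so 78%.

78%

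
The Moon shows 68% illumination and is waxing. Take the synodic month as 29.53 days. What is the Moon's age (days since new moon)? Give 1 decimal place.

From f = (1 − cos θ)/2: cos θ = 1 − 2×0.68 = -0.360; arccos → 111.1°.
The Moon is waxing (0°–180°), so θ = 111.1° directly.
That fraction of the synodic month is 111.1/360 × 29.53 d ≈ 9.11 d.

9.1 days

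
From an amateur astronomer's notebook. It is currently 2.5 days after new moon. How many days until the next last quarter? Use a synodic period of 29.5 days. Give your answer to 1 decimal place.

Last quarter is 0.75 of the way through the cycle: age 0.75 × 29.5 = 22.125 d.
That is 22.125 − 2.5 = 19.625 days ahead.

19.6 days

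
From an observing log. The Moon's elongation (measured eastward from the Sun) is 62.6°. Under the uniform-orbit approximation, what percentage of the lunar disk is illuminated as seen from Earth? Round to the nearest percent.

27%

f = (1 − cos 62.6°)/2 = (1 − 0.460)/2 ≈ 0.270, i.e. 27%.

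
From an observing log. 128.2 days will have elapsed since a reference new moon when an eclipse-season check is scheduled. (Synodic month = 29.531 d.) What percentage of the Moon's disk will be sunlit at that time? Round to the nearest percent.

77%

128.2/29.531 = 4.341 lunations, so 4 complete cycles and 10.08 d into the next.
Elongation θ = 360° × 10.08/29.531 ≈ 122.8°.
With cos θ = (-0.542), the lit fraction is (1 − (-0.542))/2 ≈ 0.771, so 77%.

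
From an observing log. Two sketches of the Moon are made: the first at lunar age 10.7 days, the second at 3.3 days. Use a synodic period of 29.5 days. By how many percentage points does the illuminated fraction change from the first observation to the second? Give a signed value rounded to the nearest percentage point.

-71 percentage points

θ₁ = 360° × 10.7/29.5 = 130.6°, f₁ = (1 − cos θ₁)/2 = 0.825.
θ₂ = 360° × 3.3/29.5 = 40.3°, f₂ = (1 − cos θ₂)/2 = 0.119.
Change = f₂ − f₁ = -0.707 → -71 percentage points.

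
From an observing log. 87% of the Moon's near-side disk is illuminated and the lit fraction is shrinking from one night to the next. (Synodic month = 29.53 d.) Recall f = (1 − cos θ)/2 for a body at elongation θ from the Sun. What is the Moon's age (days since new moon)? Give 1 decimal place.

Invert f = (1 − cos θ)/2 to get cos θ = 1 − 2(0.87) = -0.740, hence θ₀ = arccos -0.740 = 137.7°.
Since the Moon is past full (waning), take the reflex angle: θ = 360° − 137.7° = 222.3°.
At 360°/29.53 d per day, 222.3° corresponds to 18.23 days.

18.2 days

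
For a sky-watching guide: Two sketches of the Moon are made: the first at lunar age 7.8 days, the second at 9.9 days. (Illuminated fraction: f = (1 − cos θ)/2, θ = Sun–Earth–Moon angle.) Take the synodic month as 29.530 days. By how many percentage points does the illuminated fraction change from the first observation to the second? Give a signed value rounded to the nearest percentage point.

First observation: θ = 360°·7.8/29.530 = 95.1°, so f = 0.544.
Second observation: θ = 120.7°, f = 0.755.
Δf = 0.755 − 0.544 = +0.211, i.e. +21 pp.

+21 pp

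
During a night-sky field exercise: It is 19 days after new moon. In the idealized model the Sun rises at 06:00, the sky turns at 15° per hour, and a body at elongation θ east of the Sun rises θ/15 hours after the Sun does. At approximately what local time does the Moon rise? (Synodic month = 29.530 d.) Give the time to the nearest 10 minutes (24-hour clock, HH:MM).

21:30

The Moon has covered 19/29.530 of its cycle, so θ ≈ 360° × 19/29.530 = 231.6°.
Delay after the Sun = 231.6° / (15°/h) ≈ 15.44 h.
06:00 + 15.442 h ≈ 21:27 → 21:30 to the nearest ten minutes.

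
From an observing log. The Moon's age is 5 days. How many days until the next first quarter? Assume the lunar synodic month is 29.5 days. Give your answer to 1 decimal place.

First quarter is 0.25 of the way through the cycle: age 0.25 × 29.5 = 7.375 d.
So 2.375 days remain (7.375 − 5).

2.4 days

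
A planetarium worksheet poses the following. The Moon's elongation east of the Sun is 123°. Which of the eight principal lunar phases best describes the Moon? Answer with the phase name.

waxing gibbous

The waxing gibbous sector spans roughly 112°–158°; 123° falls inside it.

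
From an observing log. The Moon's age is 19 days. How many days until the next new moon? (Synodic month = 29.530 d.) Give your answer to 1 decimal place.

10.5 days

One full lunation from the last new moon is 29.530 d; remaining = 29.530 − 19 = 10.530 d.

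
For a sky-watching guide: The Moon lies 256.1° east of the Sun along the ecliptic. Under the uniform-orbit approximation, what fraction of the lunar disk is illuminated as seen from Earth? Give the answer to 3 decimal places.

f = (1 − cos 256.1°)/2 = (1 − (-0.240))/2 ≈ 0.620.

0.620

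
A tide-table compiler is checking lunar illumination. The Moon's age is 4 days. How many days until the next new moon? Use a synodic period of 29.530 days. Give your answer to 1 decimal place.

25.5 days

The next new moon completes the synodic month: 29.530 − 4 = 25.530 days.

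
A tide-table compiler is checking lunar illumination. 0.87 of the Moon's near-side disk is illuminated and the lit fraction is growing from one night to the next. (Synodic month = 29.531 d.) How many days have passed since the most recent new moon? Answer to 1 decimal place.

11.3 days

Invert f = (1 − cos θ)/2 to get cos θ = 1 − 2(0.87) = -0.740, hence θ₀ = arccos -0.740 = 137.7°.
Before full moon the principal value applies: θ = 137.7°.
Age = 29.531 × 137.7°/360° ≈ 11.30 days.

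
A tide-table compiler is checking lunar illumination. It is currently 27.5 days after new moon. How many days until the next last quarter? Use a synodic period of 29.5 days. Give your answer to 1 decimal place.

Last quarter is 0.75 of the way through the cycle: age 0.75 × 29.5 = 22.125 d.
Already past this cycle's last quarter; the next is at 22.125 + 29.5 = 51.625 d, so 51.625 − 27.5 = 24.125 days.

24.1 days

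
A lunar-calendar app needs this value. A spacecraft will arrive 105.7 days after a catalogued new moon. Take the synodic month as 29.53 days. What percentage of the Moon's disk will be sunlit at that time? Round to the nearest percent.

105.7/29.53 = 3.579 lunations, so 3 complete cycles and 17.11 d into the next.
The Moon has covered 17.11/29.53 of its cycle, so θ ≈ 360° × 17.11/29.53 = 208.6°.
cos 208.6° = (-0.878), so f = (1 − (-0.878))/2 = 0.939, so 94%.

94%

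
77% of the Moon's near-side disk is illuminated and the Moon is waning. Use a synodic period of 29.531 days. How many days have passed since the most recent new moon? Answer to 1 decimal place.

cos θ = 1 − 2f = -0.540, giving a principal value of 122.7°.
Since the Moon is past full (waning), take the reflex angle: θ = 360° − 122.7° = 237.3°.
Age = 29.531 × 237.3°/360° ≈ 19.47 days.

19.5 days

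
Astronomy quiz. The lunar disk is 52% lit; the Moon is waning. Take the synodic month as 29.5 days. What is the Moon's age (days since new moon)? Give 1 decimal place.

21.9 days

From f = (1 − cos θ)/2: cos θ = 1 − 2×0.52 = -0.040; arccos → 92.3°.
A waning Moon lies in 180°–360°, so θ = 360° − 92.3° = 267.7°.
That fraction of the synodic month is 267.7/360 × 29.5 d ≈ 21.94 d.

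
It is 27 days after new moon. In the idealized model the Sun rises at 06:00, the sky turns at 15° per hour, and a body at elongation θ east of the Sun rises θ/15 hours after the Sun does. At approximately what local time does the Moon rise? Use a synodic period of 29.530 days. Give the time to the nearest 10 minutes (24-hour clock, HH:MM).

04:00

Phase angle: θ = 360°·(27 d)/(29.530 d) = 329.2°.
Delay after the Sun = 329.2° / (15°/h) ≈ 21.94 h.
06:00 + 21.944 h ≈ 03:57 → 04:00 to the nearest ten minutes.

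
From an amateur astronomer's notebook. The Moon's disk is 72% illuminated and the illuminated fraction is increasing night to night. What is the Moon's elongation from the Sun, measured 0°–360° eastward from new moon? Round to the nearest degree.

116°

From f = (1 − cos θ)/2: cos θ = 1 − 2×0.72 = -0.440; arccos → 116.1°.
Before full moon the principal value applies: θ = 116.1°.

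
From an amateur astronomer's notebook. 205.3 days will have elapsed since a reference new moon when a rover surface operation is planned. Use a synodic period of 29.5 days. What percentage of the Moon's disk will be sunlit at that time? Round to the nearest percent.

Reduce mod P: 205.3 − 6×29.5 = 28.30 d into the current lunation.
Phase angle: θ = 360°·(28.30 d)/(29.5 d) = 345.4°.
Illuminated fraction = (1 − cos 345.4°)/2 = (1 − 0.968)/2 ≈ 0.016, so 2%.

2%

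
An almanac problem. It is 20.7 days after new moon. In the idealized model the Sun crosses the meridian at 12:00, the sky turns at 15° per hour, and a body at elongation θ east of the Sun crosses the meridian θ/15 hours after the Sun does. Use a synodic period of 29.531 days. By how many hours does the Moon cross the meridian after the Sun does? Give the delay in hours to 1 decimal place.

Phase angle: θ = 360°·(20.7 d)/(29.531 d) = 252.3°.
The Moon trails the Sun by θ/15 = 252.3/15 ≈ 16.82 hours.
So the Moon crosses the meridian 16.82 h after the Sun.

16.8 h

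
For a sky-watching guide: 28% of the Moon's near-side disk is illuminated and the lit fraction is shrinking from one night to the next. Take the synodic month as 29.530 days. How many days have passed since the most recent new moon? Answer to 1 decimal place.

Invert f = (1 − cos θ)/2 to get cos θ = 1 − 2(0.28) = 0.440, hence θ₀ = arccos 0.440 = 63.9°.
Waning ⇒ past full, so θ = 360° − 63.9° = 296.1°.
That fraction of the synodic month is 296.1/360 × 29.530 d ≈ 24.29 d.

24.3 days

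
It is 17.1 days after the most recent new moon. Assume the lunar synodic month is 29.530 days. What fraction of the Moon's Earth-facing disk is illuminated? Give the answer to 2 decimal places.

0.94

The Moon has covered 17.1/29.530 of its cycle, so θ ≈ 360° × 17.1/29.530 = 208.5°.
cos 208.5° = (-0.879), so f = (1 − (-0.879))/2 = 0.940.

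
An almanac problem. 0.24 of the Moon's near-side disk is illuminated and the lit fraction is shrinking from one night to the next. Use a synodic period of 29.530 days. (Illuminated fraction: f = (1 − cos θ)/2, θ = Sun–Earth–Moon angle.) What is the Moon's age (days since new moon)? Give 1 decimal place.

From f = (1 − cos θ)/2: cos θ = 1 − 2×0.24 = 0.520; arccos → 58.7°.
Waning ⇒ past full, so θ = 360° − 58.7° = 301.3°.
At 360°/29.530 d per day, 301.3° corresponds to 24.72 days.

24.7 days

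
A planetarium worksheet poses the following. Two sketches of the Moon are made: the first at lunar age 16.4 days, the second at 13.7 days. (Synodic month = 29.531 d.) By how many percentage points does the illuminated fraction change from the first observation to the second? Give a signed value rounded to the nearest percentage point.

First observation: θ = 360°·16.4/29.531 = 199.9°, so f = 0.970.
Second observation: θ = 167.0°, f = 0.987.
Δf = 0.987 − 0.970 = +0.017, i.e. +2 pp.

+2 pp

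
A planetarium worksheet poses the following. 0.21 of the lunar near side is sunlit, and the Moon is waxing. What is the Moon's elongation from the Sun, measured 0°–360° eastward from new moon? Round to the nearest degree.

55°

cos θ = 1 − 2f = 0.580, giving a principal value of 54.5°.
The Moon is waxing (0°–180°), so θ = 54.5° directly.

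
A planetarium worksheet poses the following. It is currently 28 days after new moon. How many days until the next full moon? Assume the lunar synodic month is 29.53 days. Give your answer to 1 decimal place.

Full moon occurs at elongation 180°, i.e. at age 29.53 × 180/360 = 14.765 d.
Already past this cycle's full moon; the next is at 14.765 + 29.53 = 44.295 d, so 44.295 − 28 = 16.295 days.

16.3 days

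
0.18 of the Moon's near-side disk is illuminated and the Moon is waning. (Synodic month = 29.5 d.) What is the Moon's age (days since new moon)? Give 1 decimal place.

25.4 days

From f = (1 − cos θ)/2: cos θ = 1 − 2×0.18 = 0.640; arccos → 50.2°.
Waning ⇒ past full, so θ = 360° − 50.2° = 309.8°.
Age = 29.5 × 309.8°/360° ≈ 25.39 days.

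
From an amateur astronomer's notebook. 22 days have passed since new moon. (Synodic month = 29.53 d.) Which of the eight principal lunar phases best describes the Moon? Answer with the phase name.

At 22/29.53 of the cycle, θ ≈ 268° — the last quarter range.

last quarter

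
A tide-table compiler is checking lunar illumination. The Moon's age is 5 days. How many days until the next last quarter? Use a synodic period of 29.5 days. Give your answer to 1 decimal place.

17.1 days

Last quarter is 0.75 of the way through the cycle: age 0.75 × 29.5 = 22.125 d.
That is 22.125 − 5 = 17.125 days ahead.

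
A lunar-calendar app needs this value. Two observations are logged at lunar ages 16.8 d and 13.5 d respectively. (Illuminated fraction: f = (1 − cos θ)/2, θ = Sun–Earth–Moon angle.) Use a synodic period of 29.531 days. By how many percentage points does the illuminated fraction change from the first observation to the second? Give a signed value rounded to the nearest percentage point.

θ₁ = 360° × 16.8/29.531 = 204.8°, f₁ = (1 − cos θ₁)/2 = 0.954.
θ₂ = 360° × 13.5/29.531 = 164.6°, f₂ = (1 − cos θ₂)/2 = 0.982.
Change = f₂ − f₁ = +0.028 → +3 percentage points.

+3 percentage points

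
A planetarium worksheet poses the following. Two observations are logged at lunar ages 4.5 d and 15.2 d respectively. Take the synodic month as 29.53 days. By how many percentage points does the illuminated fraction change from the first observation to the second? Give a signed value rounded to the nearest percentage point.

First observation: θ = 360°·4.5/29.53 = 54.9°, so f = 0.212.
Second observation: θ = 185.3°, f = 0.998.
Δf = 0.998 − 0.212 = +0.786, i.e. +79 pp.

+79 pp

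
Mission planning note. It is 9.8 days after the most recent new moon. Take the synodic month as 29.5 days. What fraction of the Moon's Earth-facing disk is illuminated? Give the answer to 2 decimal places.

Elongation θ = 360° × 9.8/29.5 ≈ 119.6°.
With cos θ = (-0.494), the lit fraction is (1 − (-0.494))/2 ≈ 0.747.

0.75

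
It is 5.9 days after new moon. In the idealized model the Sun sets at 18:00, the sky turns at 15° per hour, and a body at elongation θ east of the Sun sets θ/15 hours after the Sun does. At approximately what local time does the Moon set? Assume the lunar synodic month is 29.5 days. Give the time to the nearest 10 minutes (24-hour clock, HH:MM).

Phase angle: θ = 360°·(5.9 d)/(29.5 d) = 72.0°.
The Moon trails the Sun by θ/15 = 72.0/15 ≈ 4.80 hours.
18:00 + 4.800 h ≈ 22:48 → 22:50 to the nearest ten minutes.

22:50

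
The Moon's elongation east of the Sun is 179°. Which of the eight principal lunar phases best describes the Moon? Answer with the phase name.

full moon

179° lies in the full moon sector of the 8-phase cycle.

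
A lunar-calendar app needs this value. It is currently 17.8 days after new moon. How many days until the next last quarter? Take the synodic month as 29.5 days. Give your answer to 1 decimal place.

Last quarter occurs at elongation 270°, i.e. at age 29.5 × 270/360 = 22.125 d.
So 4.325 days remain (22.125 − 17.8).

4.3 days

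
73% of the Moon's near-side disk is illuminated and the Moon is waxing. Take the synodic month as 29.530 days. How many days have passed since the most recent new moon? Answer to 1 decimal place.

9.6 days

From f = (1 − cos θ)/2: cos θ = 1 − 2×0.73 = -0.460; arccos → 117.4°.
Before full moon the principal value applies: θ = 117.4°.
That fraction of the synodic month is 117.4/360 × 29.530 d ≈ 9.63 d.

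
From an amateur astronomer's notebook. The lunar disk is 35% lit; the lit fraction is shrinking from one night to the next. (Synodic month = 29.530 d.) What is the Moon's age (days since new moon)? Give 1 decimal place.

From f = (1 − cos θ)/2: cos θ = 1 − 2×0.35 = 0.300; arccos → 72.5°.
A waning Moon lies in 180°–360°, so θ = 360° − 72.5° = 287.5°.
That fraction of the synodic month is 287.5/360 × 29.530 d ≈ 23.58 d.

23.6 days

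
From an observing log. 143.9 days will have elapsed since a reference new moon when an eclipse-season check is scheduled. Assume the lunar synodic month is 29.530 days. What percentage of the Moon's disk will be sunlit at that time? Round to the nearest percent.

15%

Reduce mod P: 143.9 − 4×29.530 = 25.78 d into the current lunation.
Elongation θ = 360° × 25.78/29.530 ≈ 314.3°.
With cos θ = 0.698, the lit fraction is (1 − 0.698)/2 ≈ 0.151, so 15%.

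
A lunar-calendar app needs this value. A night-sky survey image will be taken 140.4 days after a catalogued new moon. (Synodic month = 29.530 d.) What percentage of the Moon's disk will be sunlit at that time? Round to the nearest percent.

140.4/29.530 = 4.754 lunations, so 4 complete cycles and 22.28 d into the next.
Phase angle: θ = 360°·(22.28 d)/(29.530 d) = 271.6°.
cos 271.6° = 0.028, so f = (1 − 0.028)/2 = 0.486, so 49%.

49%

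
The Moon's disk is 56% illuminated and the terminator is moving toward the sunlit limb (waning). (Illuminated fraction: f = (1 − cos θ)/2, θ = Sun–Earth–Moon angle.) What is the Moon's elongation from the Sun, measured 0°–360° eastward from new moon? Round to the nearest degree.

263°

cos θ = 1 − 2f = -0.120, giving a principal value of 96.9°.
Since the Moon is past full (waning), take the reflex angle: θ = 360° − 96.9° = 263.1°.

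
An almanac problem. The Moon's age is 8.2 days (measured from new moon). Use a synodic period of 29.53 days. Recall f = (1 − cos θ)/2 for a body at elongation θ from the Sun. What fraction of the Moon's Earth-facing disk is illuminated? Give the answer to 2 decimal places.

0.59

Phase angle: θ = 360°·(8.2 d)/(29.53 d) = 100.0°.
cos 100.0° = (-0.173), so f = (1 − (-0.173))/2 = 0.587.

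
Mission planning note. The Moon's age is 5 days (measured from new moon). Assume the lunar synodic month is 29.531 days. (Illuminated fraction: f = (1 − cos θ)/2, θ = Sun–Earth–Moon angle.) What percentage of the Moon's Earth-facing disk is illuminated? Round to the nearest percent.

The Moon has covered 5/29.531 of its cycle, so θ ≈ 360° × 5/29.531 = 61.0°.
Illuminated fraction = (1 − cos 61.0°)/2 = (1 − 0.486)/2 ≈ 0.257, so 26%.

26%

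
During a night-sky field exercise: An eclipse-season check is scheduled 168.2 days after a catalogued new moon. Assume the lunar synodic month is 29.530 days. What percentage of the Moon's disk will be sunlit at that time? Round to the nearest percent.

168.2 d spans 5 complete synodic months (5 × 29.530 = 147.65 d) plus 20.55 d.
Elongation θ = 360° × 20.55/29.530 ≈ 250.5°.
With cos θ = (-0.333), the lit fraction is (1 − (-0.333))/2 ≈ 0.667, so 67%.

67%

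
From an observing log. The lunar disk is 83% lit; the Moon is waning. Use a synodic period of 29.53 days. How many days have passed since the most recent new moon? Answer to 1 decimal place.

cos θ = 1 − 2f = -0.660, giving a principal value of 131.3°.
Since the Moon is past full (waning), take the reflex angle: θ = 360° − 131.3° = 228.7°.
At 360°/29.53 d per day, 228.7° corresponds to 18.76 days.

18.8 days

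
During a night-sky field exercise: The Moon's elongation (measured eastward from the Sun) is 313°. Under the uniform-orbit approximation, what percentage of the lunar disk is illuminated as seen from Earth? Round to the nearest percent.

f = (1 − cos 313°)/2 = (1 − 0.682)/2 ≈ 0.159, i.e. 16%.

16%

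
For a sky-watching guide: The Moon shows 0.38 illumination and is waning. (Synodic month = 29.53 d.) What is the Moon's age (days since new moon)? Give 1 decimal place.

23.3 days

From f = (1 − cos θ)/2: cos θ = 1 − 2×0.38 = 0.240; arccos → 76.1°.
A waning Moon lies in 180°–360°, so θ = 360° − 76.1° = 283.9°.
That fraction of the synodic month is 283.9/360 × 29.53 d ≈ 23.29 d.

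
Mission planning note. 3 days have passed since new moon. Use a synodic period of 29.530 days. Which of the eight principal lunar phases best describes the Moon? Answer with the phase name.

θ ≈ 360° × 3/29.530 = 37°, which falls in the waxing crescent sector.

waxing crescent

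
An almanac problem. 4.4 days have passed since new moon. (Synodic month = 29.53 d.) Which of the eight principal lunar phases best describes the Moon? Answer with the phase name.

θ ≈ 360° × 4.4/29.53 = 54°, which falls in the waxing crescent sector.

waxing crescent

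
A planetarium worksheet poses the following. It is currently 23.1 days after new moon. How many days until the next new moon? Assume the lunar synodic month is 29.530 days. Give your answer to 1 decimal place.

6.4 days

The next new moon completes the synodic month: 29.530 − 23.1 = 6.430 days.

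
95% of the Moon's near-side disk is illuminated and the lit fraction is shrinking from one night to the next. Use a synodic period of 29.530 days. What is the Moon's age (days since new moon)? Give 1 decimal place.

16.9 days

cos θ = 1 − 2f = -0.900, giving a principal value of 154.2°.
Waning ⇒ past full, so θ = 360° − 154.2° = 205.8°.
That fraction of the synodic month is 205.8/360 × 29.530 d ≈ 16.88 d.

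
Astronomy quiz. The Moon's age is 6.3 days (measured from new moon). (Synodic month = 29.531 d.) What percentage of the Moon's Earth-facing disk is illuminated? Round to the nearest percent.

39%

Phase angle: θ = 360°·(6.3 d)/(29.531 d) = 76.8°.
Illuminated fraction = (1 − cos 76.8°)/2 = (1 − 0.228)/2 ≈ 0.386, so 39%.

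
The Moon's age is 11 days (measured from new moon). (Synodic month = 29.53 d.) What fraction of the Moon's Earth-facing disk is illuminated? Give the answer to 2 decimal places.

The Moon has covered 11/29.53 of its cycle, so θ ≈ 360° × 11/29.53 = 134.1°.
cos 134.1° = (-0.696), so f = (1 − (-0.696))/2 = 0.848.

0.85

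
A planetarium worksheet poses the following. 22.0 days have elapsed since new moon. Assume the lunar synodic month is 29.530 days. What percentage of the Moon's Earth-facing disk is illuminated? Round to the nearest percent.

52%

The Moon has covered 22.0/29.530 of its cycle, so θ ≈ 360° × 22.0/29.530 = 268.2°.
With cos θ = (-0.031), the lit fraction is (1 − (-0.031))/2 ≈ 0.516, so 52%.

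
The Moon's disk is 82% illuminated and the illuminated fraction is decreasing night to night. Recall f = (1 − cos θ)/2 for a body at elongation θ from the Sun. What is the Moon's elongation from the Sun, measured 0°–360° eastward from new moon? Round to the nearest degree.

cos θ = 1 − 2f = -0.640, giving a principal value of 129.8°.
A waning Moon lies in 180°–360°, so θ = 360° − 129.8° = 230.2°.

230°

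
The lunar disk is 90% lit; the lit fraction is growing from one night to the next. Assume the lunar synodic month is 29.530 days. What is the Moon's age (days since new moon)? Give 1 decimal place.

11.7 days

From f = (1 − cos θ)/2: cos θ = 1 − 2×0.90 = -0.800; arccos → 143.1°.
The Moon is waxing (0°–180°), so θ = 143.1° directly.
At 360°/29.530 d per day, 143.1° corresponds to 11.74 days.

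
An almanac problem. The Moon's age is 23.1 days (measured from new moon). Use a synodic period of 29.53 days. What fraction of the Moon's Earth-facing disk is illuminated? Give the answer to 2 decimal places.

Phase angle: θ = 360°·(23.1 d)/(29.53 d) = 281.6°.
With cos θ = 0.201, the lit fraction is (1 − 0.201)/2 ≈ 0.399.

0.40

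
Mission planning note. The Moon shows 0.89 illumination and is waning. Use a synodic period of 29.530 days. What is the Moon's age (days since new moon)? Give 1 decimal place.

cos θ = 1 − 2f = -0.780, giving a principal value of 141.3°.
Waning ⇒ past full, so θ = 360° − 141.3° = 218.7°.
Age = 29.530 × 218.7°/360° ≈ 17.94 days.

17.9 days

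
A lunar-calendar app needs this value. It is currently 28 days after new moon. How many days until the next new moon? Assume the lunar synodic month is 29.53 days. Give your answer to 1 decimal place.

The next new moon completes the synodic month: 29.53 − 28 = 1.530 days.

1.5 days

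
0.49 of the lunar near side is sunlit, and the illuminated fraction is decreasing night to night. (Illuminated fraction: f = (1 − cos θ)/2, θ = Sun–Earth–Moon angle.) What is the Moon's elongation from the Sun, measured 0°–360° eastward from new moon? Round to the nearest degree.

Invert f = (1 − cos θ)/2 to get cos θ = 1 − 2(0.49) = 0.020, hence θ₀ = arccos 0.020 = 88.9°.
Waning ⇒ past full, so θ = 360° − 88.9° = 271.1°.

271°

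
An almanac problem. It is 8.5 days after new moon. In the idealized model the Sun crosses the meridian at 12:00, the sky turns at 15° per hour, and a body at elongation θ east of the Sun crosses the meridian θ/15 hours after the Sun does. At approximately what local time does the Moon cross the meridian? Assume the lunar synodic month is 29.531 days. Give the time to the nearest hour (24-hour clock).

19:00

Phase angle: θ = 360°·(8.5 d)/(29.531 d) = 103.6°.
Delay after the Sun = 103.6° / (15°/h) ≈ 6.91 h.
12:00 + 6.91 h ≈ 18:54 → 19:00 to the nearest hour.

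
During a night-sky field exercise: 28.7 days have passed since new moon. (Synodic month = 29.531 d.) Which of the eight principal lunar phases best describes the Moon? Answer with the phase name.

new moon

θ ≈ 360° × 28.7/29.531 = 350°, which falls in the new moon sector.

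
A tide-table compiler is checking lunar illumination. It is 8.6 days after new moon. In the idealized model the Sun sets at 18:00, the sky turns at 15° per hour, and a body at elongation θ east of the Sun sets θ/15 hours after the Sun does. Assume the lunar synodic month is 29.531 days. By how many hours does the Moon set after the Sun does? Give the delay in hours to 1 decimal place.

7.0 h

The Moon has covered 8.6/29.531 of its cycle, so θ ≈ 360° × 8.6/29.531 = 104.8°.
At 15° of sky rotation per hour, 104.8° corresponds to a 6.99 h lag.
So the Moon sets 6.99 h after the Sun.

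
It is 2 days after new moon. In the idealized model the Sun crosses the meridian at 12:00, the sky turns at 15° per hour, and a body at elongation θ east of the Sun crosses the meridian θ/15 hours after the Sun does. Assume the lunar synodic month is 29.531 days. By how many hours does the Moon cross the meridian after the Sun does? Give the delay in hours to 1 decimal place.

1.6 h

Elongation θ = 360° × 2/29.531 ≈ 24.4°.
At 15° of sky rotation per hour, 24.4° corresponds to a 1.63 h lag.
So the Moon crosses the meridian 1.63 h after the Sun.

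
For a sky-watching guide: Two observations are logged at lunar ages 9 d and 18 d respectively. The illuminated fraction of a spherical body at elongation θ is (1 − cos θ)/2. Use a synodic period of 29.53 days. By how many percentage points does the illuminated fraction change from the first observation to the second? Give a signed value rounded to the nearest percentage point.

θ₁ = 360° × 9/29.53 = 109.7°, f₁ = (1 − cos θ₁)/2 = 0.669.
θ₂ = 360° × 18/29.53 = 219.4°, f₂ = (1 − cos θ₂)/2 = 0.886.
Change = f₂ − f₁ = +0.217 → +22 percentage points.

+22 pp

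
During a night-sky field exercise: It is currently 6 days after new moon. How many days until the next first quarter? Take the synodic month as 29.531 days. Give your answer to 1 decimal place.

1.4 days

First quarter occurs at elongation 90°, i.e. at age 29.531 × 90/360 = 7.383 d.
That is 7.383 − 6 = 1.383 days ahead.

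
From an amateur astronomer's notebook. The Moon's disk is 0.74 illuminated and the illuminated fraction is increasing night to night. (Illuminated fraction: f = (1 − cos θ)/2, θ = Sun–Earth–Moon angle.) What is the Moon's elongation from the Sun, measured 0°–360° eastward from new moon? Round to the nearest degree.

cos θ = 1 − 2f = -0.480, giving a principal value of 118.7°.
Waxing ⇒ before full, so θ = 118.7°.

119°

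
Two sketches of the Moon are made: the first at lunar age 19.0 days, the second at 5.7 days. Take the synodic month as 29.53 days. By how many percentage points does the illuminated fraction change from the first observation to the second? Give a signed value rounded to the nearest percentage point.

-49 percentage points

First observation: θ = 360°·19.0/29.53 = 231.6°, so f = 0.810.
Second observation: θ = 69.5°, f = 0.325.
Δf = 0.325 − 0.810 = -0.486, i.e. -49 pp.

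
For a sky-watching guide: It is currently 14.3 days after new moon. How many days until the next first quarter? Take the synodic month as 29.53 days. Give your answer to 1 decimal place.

22.6 days

First quarter is 0.25 of the way through the cycle: age 0.25 × 29.53 = 7.383 d.
This lunation's first quarter (7.383 d) has passed, so add one period: 36.913 − 14.3 = 22.613 days.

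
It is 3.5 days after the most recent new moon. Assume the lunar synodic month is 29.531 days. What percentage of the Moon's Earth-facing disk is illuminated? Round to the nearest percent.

Elongation θ = 360° × 3.5/29.531 ≈ 42.7°.
Illuminated fraction = (1 − cos 42.7°)/2 = (1 − 0.735)/2 ≈ 0.132, so 13%.

13%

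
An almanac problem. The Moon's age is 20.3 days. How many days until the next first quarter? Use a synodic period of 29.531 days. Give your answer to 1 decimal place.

First quarter occurs at elongation 90°, i.e. at age 29.531 × 90/360 = 7.383 d.
This lunation's first quarter (7.383 d) has passed, so add one period: 36.914 − 20.3 = 16.614 days.

16.6 days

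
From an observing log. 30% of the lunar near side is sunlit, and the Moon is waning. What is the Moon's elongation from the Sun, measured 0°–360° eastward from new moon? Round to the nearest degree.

294°

cos θ = 1 − 2f = 0.400, giving a principal value of 66.4°.
Since the Moon is past full (waning), take the reflex angle: θ = 360° − 66.4° = 293.6°.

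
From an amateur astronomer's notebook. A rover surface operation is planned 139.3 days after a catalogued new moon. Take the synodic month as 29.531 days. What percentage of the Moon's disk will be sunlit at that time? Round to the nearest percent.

139.3/29.531 = 4.717 lunations, so 4 complete cycles and 21.18 d into the next.
Elongation θ = 360° × 21.18/29.531 ≈ 258.1°.
cos 258.1° = (-0.205), so f = (1 − (-0.205))/2 = 0.603, so 60%.

60%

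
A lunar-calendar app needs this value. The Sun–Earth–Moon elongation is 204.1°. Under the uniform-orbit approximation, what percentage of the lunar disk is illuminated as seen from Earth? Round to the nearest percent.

96%

cos 204.1° = (-0.913), so f = (1 − (-0.913))/2 = 0.956, i.e. 96%.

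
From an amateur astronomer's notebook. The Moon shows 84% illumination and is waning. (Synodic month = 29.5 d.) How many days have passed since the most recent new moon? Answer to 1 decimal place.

From f = (1 − cos θ)/2: cos θ = 1 − 2×0.84 = -0.680; arccos → 132.8°.
Since the Moon is past full (waning), take the reflex angle: θ = 360° − 132.8° = 227.2°.
Age = 29.5 × 227.2°/360° ≈ 18.61 days.

18.6 days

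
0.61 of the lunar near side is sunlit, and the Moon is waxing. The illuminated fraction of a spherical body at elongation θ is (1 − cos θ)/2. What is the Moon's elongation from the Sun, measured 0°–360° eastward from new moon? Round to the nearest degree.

cos θ = 1 − 2f = -0.220, giving a principal value of 102.7°.
The Moon is waxing (0°–180°), so θ = 102.7° directly.

103°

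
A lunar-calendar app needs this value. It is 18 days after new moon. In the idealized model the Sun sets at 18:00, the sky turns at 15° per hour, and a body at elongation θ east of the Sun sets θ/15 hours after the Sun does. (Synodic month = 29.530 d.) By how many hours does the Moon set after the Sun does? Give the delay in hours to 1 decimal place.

Phase angle: θ = 360°·(18 d)/(29.530 d) = 219.4°.
Delay after the Sun = 219.4° / (15°/h) ≈ 14.63 h.
So the Moon sets 14.63 h after the Sun.

14.6 h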